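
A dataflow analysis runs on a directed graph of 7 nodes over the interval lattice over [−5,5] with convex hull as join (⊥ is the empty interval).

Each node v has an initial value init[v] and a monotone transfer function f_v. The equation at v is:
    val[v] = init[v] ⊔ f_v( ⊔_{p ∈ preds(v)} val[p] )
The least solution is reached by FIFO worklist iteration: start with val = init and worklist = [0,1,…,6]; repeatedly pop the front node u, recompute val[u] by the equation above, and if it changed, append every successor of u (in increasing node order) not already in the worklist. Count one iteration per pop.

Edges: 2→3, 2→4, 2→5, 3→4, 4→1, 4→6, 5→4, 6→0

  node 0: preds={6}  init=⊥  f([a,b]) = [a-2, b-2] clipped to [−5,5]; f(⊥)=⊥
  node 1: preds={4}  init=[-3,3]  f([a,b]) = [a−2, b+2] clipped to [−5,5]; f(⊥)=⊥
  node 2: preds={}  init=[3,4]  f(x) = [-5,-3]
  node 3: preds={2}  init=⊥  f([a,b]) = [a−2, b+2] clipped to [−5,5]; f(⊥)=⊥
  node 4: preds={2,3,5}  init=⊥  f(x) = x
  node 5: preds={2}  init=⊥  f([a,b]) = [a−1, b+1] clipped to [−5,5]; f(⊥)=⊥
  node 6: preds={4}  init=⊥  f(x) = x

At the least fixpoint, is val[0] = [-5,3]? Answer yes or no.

yes

Iteration log — 10 steps:
  step 1. node 0  ⊔preds=⊥  new=⊥  stable
  step 2. node 1  ⊔preds=⊥  new=[-3,3]  stable
  step 3. node 2  ⊔preds=⊥  new=[-5,4]  old=[3,4]  +wl: 
  step 4. node 3  ⊔preds=[-5,4]  new=[-5,5]  old=⊥  +wl: 
  step 5. node 4  ⊔preds=[-5,5]  new=[-5,5]  old=⊥  +wl: 1
  step 6. node 5  ⊔preds=[-5,4]  new=[-5,5]  old=⊥  +wl: 4
  step 7. node 6  ⊔preds=[-5,5]  new=[-5,5]  old=⊥  +wl: 0
  step 8. node 1  ⊔preds=[-5,5]  new=[-5,5]  old=[-3,3]  +wl: 
  step 9. node 4  ⊔preds=[-5,5]  new=[-5,5]  stable
  step 10. node 0  ⊔preds=[-5,5]  new=[-5,3]  old=⊥  +wl: 

Least fixpoint reached:
  node 0: [-5,3]
  node 1: [-5,5]
  node 2: [-5,4]
  node 3: [-5,5]
  node 4: [-5,5]
  node 5: [-5,5]
  node 6: [-5,5]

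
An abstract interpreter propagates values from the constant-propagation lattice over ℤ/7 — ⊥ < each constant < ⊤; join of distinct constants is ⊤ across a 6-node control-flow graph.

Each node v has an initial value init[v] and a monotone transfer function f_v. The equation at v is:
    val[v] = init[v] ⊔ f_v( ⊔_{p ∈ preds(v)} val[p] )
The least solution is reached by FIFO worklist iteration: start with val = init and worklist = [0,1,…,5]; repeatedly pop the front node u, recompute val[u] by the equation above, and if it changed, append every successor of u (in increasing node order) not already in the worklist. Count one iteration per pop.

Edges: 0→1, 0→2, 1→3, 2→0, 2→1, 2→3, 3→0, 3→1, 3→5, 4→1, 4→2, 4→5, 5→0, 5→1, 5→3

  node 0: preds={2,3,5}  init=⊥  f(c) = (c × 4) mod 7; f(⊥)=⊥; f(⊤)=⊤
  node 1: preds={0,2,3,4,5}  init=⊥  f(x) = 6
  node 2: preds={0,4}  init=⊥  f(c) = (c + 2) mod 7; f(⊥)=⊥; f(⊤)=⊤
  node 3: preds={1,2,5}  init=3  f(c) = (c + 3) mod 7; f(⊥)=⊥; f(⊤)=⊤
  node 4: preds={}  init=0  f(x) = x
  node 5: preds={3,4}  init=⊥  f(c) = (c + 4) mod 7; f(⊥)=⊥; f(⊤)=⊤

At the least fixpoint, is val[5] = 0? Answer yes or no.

Worklist (10 pops):
  #1 pop 0: in=3 → 5 (was ⊥); enqueue []
  #2 pop 1: in=⊤ → 6 (was ⊥); enqueue []
  #3 pop 2: in=⊤ → ⊤ (was ⊥); enqueue [0,1]
  #4 pop 3: in=⊤ → ⊤ (was 3); enqueue []
  #5 pop 4: in=⊥ → 0 (no change)
  #6 pop 5: in=⊤ → ⊤ (was ⊥); enqueue [3]
  #7 pop 0: in=⊤ → ⊤ (was 5); enqueue [2]
  #8 pop 1: in=⊤ → 6 (no change)
  #9 pop 3: in=⊤ → ⊤ (no change)
  #10 pop 2: in=⊤ → ⊤ (no change)

Fixpoint:
  val[0] = ⊤
  val[1] = 6
  val[2] = ⊤
  val[3] = ⊤
  val[4] = 0
  val[5] = ⊤

no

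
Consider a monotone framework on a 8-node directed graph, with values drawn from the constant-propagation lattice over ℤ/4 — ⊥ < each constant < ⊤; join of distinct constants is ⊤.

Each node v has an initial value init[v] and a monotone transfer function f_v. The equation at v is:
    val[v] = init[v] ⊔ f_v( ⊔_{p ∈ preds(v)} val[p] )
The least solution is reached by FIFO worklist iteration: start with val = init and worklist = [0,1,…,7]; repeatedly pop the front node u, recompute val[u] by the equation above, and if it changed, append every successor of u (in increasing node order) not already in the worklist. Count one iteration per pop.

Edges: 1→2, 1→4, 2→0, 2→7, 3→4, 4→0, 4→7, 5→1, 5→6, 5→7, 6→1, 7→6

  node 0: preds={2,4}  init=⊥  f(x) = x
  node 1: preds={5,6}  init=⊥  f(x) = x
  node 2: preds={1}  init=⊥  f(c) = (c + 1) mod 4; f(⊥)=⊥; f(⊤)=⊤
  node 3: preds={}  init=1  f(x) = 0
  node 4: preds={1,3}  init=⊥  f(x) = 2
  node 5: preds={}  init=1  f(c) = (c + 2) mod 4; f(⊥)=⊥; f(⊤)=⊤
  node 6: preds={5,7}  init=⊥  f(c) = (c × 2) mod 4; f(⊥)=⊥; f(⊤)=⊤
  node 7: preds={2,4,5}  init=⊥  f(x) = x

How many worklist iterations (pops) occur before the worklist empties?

Trace (16 dequeues):
  [1] u=0 | in ⊥ | out ⊥ | ==
  [2] u=1 | in 1 | out 1 | prev ⊥ | push {}
  [3] u=2 | in 1 | out 2 | prev ⊥ | push {0}
  [4] u=3 | in ⊥ | out ⊤ | prev 1 | push {}
  [5] u=4 | in ⊤ | out 2 | prev ⊥ | push {}
  [6] u=5 | in ⊥ | out 1 | ==
  [7] u=6 | in 1 | out 2 | prev ⊥ | push {1}
  [8] u=7 | in ⊤ | out ⊤ | prev ⊥ | push {6}
  [9] u=0 | in 2 | out 2 | prev ⊥ | push {}
  [10] u=1 | in ⊤ | out ⊤ | prev 1 | push {2,4}
  [11] u=6 | in ⊤ | out ⊤ | prev 2 | push {1}
  [12] u=2 | in ⊤ | out ⊤ | prev 2 | push {0,7}
  [13] u=4 | in ⊤ | out 2 | ==
  [14] u=1 | in ⊤ | out ⊤ | ==
  [15] u=0 | in ⊤ | out ⊤ | prev 2 | push {}
  [16] u=7 | in ⊤ | out ⊤ | ==

Converged values:
  [0] ⊤
  [1] ⊤
  [2] ⊤
  [3] ⊤
  [4] 2
  [5] 1
  [6] ⊤
  [7] ⊤

16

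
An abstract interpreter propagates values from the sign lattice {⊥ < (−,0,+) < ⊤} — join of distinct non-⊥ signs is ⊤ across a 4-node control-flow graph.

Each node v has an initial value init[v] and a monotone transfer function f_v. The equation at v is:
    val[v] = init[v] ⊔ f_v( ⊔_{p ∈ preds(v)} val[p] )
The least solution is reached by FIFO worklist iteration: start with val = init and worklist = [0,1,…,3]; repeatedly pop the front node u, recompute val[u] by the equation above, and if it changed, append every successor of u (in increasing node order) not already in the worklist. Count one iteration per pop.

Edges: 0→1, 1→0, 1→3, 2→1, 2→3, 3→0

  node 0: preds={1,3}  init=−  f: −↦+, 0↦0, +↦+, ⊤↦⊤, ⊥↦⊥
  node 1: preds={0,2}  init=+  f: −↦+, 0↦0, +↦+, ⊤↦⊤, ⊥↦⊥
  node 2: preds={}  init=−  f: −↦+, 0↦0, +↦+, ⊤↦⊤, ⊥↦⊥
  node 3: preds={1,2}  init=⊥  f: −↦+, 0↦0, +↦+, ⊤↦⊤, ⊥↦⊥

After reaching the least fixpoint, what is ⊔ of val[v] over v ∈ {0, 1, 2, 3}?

Trace (5 dequeues):
  [1] u=0 | in + | out ⊤ | prev − | push {}
  [2] u=1 | in ⊤ | out ⊤ | prev + | push {0}
  [3] u=2 | in ⊥ | out − | ==
  [4] u=3 | in ⊤ | out ⊤ | prev ⊥ | push {}
  [5] u=0 | in ⊤ | out ⊤ | ==

Converged values:
  [0] ⊤
  [1] ⊤
  [2] −
  [3] ⊤

⊤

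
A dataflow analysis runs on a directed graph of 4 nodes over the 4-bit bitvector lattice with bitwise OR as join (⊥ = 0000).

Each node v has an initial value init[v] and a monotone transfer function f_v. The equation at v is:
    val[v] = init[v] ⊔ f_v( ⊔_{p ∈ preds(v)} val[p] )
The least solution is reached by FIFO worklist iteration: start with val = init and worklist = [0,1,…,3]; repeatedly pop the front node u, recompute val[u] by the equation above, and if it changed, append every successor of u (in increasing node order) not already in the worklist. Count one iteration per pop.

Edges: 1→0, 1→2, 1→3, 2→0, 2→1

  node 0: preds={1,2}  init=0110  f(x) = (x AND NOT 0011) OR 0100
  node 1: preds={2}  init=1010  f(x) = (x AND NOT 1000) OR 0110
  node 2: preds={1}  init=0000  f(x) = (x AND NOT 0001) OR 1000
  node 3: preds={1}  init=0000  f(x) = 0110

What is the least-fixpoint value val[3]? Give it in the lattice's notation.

Trace (6 dequeues):
  [1] u=0 | in 1010 | out 1110 | prev 0110 | push {}
  [2] u=1 | in 0000 | out 1110 | prev 1010 | push {0}
  [3] u=2 | in 1110 | out 1110 | prev 0000 | push {1}
  [4] u=3 | in 1110 | out 0110 | prev 0000 | push {}
  [5] u=0 | in 1110 | out 1110 | ==
  [6] u=1 | in 1110 | out 1110 | ==

Converged values:
  [0] 1110
  [1] 1110
  [2] 1110
  [3] 0110

0110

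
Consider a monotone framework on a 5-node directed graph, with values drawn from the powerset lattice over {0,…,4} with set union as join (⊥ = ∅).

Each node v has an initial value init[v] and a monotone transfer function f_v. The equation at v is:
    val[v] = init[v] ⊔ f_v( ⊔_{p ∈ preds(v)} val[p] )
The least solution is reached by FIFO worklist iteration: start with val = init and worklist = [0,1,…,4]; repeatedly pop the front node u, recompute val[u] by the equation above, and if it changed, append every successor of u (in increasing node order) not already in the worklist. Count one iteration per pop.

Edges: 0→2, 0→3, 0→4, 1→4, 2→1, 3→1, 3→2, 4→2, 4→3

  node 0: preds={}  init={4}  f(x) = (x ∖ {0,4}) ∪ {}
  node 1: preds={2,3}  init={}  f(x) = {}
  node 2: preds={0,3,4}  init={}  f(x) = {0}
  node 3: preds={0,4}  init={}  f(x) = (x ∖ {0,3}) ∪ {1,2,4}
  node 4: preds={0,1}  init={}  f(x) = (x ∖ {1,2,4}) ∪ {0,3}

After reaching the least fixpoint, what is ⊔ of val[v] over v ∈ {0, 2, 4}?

{0,3,4}

Iteration log — 8 steps:
  step 1. node 0  ⊔preds={}  new={4}  stable
  step 2. node 1  ⊔preds={}  new={}  stable
  step 3. node 2  ⊔preds={4}  new={0}  old={}  +wl: 1
  step 4. node 3  ⊔preds={4}  new={1,2,4}  old={}  +wl: 2
  step 5. node 4  ⊔preds={4}  new={0,3}  old={}  +wl: 3
  step 6. node 1  ⊔preds={0,1,2,4}  new={}  stable
  step 7. node 2  ⊔preds={0,1,2,3,4}  new={0}  stable
  step 8. node 3  ⊔preds={0,3,4}  new={1,2,4}  stable

Least fixpoint reached:
  node 0: {4}
  node 1: {}
  node 2: {0}
  node 3: {1,2,4}
  node 4: {0,3}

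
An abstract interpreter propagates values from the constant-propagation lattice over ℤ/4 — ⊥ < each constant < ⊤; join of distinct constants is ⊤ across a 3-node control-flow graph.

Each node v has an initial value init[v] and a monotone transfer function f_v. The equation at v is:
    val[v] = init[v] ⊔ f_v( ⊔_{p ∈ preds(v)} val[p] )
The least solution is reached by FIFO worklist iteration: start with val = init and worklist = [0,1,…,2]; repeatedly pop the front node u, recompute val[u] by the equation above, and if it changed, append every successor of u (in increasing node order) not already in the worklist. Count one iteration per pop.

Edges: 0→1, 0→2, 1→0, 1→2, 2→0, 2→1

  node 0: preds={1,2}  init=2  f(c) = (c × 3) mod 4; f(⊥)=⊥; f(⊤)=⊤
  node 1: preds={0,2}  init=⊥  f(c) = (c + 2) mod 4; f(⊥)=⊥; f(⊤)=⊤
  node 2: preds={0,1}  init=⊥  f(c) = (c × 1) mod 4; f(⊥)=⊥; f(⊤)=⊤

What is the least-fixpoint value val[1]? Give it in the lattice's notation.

Worklist (7 pops):
  #1 pop 0: in=⊥ → 2 (no change)
  #2 pop 1: in=2 → 0 (was ⊥); enqueue [0]
  #3 pop 2: in=⊤ → ⊤ (was ⊥); enqueue [1]
  #4 pop 0: in=⊤ → ⊤ (was 2); enqueue [2]
  #5 pop 1: in=⊤ → ⊤ (was 0); enqueue [0]
  #6 pop 2: in=⊤ → ⊤ (no change)
  #7 pop 0: in=⊤ → ⊤ (no change)

Fixpoint:
  val[0] = ⊤
  val[1] = ⊤
  val[2] = ⊤

⊤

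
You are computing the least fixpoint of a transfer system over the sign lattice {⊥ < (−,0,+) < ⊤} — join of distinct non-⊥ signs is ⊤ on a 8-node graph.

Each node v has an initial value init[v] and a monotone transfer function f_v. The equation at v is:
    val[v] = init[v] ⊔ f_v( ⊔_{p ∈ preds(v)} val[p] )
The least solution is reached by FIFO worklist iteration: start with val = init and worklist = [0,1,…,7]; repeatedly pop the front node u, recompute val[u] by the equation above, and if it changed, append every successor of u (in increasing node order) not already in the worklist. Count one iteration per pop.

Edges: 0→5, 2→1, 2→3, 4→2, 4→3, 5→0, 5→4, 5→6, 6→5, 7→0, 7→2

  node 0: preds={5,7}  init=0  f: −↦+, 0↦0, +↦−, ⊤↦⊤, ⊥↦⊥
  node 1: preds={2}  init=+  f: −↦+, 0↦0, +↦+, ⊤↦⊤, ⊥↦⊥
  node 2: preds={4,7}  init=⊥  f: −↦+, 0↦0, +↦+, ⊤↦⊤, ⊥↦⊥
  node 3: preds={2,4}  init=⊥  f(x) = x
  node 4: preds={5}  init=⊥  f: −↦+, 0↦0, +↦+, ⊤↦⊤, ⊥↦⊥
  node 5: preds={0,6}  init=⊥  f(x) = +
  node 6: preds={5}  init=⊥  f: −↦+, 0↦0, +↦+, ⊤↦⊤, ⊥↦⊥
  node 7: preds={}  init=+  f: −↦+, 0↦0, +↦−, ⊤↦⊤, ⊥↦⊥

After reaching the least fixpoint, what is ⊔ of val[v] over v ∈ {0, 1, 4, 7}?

Worklist (14 pops):
  #1 pop 0: in=+ → ⊤ (was 0); enqueue []
  #2 pop 1: in=⊥ → + (no change)
  #3 pop 2: in=+ → + (was ⊥); enqueue [1]
  #4 pop 3: in=+ → + (was ⊥); enqueue []
  #5 pop 4: in=⊥ → ⊥ (no change)
  #6 pop 5: in=⊤ → + (was ⊥); enqueue [0,4]
  #7 pop 6: in=+ → + (was ⊥); enqueue [5]
  #8 pop 7: in=⊥ → + (no change)
  #9 pop 1: in=+ → + (no change)
  #10 pop 0: in=+ → ⊤ (no change)
  #11 pop 4: in=+ → + (was ⊥); enqueue [2,3]
  #12 pop 5: in=⊤ → + (no change)
  #13 pop 2: in=+ → + (no change)
  #14 pop 3: in=+ → + (no change)

Fixpoint:
  val[0] = ⊤
  val[1] = +
  val[2] = +
  val[3] = +
  val[4] = +
  val[5] = +
  val[6] = +
  val[7] = +

⊤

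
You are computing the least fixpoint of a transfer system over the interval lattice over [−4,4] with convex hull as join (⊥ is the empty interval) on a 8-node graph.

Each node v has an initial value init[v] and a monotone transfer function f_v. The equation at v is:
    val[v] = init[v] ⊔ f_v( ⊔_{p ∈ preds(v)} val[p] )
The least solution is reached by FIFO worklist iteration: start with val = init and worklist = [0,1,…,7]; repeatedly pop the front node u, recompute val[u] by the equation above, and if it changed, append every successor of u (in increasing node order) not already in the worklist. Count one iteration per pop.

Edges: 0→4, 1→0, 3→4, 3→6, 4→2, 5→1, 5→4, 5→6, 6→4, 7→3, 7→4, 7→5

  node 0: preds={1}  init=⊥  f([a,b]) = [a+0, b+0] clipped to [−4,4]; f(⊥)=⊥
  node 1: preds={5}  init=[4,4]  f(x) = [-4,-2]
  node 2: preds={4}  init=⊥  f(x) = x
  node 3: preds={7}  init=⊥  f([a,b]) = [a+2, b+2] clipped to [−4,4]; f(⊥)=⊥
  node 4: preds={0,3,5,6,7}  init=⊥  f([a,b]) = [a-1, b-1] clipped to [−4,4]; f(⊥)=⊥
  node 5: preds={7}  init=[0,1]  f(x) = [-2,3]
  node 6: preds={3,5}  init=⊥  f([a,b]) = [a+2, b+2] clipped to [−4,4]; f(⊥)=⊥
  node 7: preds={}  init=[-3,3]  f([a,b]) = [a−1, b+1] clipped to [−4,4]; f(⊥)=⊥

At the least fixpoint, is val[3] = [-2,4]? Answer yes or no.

no

Worklist (12 pops):
  #1 pop 0: in=[4,4] → [4,4] (was ⊥); enqueue []
  #2 pop 1: in=[0,1] → [-4,4] (was [4,4]); enqueue [0]
  #3 pop 2: in=⊥ → ⊥ (no change)
  #4 pop 3: in=[-3,3] → [-1,4] (was ⊥); enqueue []
  #5 pop 4: in=[-3,4] → [-4,3] (was ⊥); enqueue [2]
  #6 pop 5: in=[-3,3] → [-2,3] (was [0,1]); enqueue [1,4]
  #7 pop 6: in=[-2,4] → [0,4] (was ⊥); enqueue []
  #8 pop 7: in=⊥ → [-3,3] (no change)
  #9 pop 0: in=[-4,4] → [-4,4] (was [4,4]); enqueue []
  #10 pop 2: in=[-4,3] → [-4,3] (was ⊥); enqueue []
  #11 pop 1: in=[-2,3] → [-4,4] (no change)
  #12 pop 4: in=[-4,4] → [-4,3] (no change)

Fixpoint:
  val[0] = [-4,4]
  val[1] = [-4,4]
  val[2] = [-4,3]
  val[3] = [-1,4]
  val[4] = [-4,3]
  val[5] = [-2,3]
  val[6] = [0,4]
  val[7] = [-3,3]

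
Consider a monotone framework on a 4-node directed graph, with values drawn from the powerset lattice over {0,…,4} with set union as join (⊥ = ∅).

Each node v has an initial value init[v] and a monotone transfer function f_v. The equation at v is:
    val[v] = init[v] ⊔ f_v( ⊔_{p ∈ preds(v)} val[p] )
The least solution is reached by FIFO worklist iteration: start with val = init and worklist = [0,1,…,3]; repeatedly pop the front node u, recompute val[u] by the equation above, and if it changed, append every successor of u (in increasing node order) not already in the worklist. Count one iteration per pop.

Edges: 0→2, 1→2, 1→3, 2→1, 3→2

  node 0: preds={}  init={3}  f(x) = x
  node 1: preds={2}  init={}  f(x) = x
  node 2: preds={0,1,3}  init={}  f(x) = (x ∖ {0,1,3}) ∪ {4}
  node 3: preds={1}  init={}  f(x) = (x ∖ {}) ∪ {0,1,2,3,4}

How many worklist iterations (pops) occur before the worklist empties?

10

Trace (10 dequeues):
  [1] u=0 | in {} | out {3} | ==
  [2] u=1 | in {} | out {} | ==
  [3] u=2 | in {3} | out {4} | prev {} | push {1}
  [4] u=3 | in {} | out {0,1,2,3,4} | prev {} | push {2}
  [5] u=1 | in {4} | out {4} | prev {} | push {3}
  [6] u=2 | in {0,1,2,3,4} | out {2,4} | prev {4} | push {1}
  [7] u=3 | in {4} | out {0,1,2,3,4} | ==
  [8] u=1 | in {2,4} | out {2,4} | prev {4} | push {2,3}
  [9] u=2 | in {0,1,2,3,4} | out {2,4} | ==
  [10] u=3 | in {2,4} | out {0,1,2,3,4} | ==

Converged values:
  [0] {3}
  [1] {2,4}
  [2] {2,4}
  [3] {0,1,2,3,4}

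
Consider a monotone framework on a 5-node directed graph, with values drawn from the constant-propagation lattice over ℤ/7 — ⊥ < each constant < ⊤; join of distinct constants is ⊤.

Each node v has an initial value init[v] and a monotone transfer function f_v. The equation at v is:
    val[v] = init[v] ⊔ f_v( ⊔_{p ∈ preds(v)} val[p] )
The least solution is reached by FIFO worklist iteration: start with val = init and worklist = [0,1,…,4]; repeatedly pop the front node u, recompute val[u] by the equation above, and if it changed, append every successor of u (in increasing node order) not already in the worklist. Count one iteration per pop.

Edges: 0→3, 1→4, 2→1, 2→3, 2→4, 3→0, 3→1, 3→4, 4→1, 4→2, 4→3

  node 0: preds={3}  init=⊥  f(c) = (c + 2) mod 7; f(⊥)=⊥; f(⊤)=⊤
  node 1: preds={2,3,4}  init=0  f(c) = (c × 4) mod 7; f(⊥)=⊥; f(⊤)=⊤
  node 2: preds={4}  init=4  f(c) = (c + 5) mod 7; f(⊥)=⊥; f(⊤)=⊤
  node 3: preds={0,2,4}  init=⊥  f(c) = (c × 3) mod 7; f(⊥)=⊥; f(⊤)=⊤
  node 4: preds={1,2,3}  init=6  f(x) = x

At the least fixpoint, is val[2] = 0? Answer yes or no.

no

Worklist (11 pops):
  #1 pop 0: in=⊥ → ⊥ (no change)
  #2 pop 1: in=⊤ → ⊤ (was 0); enqueue []
  #3 pop 2: in=6 → 4 (no change)
  #4 pop 3: in=⊤ → ⊤ (was ⊥); enqueue [0,1]
  #5 pop 4: in=⊤ → ⊤ (was 6); enqueue [2,3]
  #6 pop 0: in=⊤ → ⊤ (was ⊥); enqueue []
  #7 pop 1: in=⊤ → ⊤ (no change)
  #8 pop 2: in=⊤ → ⊤ (was 4); enqueue [1,4]
  #9 pop 3: in=⊤ → ⊤ (no change)
  #10 pop 1: in=⊤ → ⊤ (no change)
  #11 pop 4: in=⊤ → ⊤ (no change)

Fixpoint:
  val[0] = ⊤
  val[1] = ⊤
  val[2] = ⊤
  val[3] = ⊤
  val[4] = ⊤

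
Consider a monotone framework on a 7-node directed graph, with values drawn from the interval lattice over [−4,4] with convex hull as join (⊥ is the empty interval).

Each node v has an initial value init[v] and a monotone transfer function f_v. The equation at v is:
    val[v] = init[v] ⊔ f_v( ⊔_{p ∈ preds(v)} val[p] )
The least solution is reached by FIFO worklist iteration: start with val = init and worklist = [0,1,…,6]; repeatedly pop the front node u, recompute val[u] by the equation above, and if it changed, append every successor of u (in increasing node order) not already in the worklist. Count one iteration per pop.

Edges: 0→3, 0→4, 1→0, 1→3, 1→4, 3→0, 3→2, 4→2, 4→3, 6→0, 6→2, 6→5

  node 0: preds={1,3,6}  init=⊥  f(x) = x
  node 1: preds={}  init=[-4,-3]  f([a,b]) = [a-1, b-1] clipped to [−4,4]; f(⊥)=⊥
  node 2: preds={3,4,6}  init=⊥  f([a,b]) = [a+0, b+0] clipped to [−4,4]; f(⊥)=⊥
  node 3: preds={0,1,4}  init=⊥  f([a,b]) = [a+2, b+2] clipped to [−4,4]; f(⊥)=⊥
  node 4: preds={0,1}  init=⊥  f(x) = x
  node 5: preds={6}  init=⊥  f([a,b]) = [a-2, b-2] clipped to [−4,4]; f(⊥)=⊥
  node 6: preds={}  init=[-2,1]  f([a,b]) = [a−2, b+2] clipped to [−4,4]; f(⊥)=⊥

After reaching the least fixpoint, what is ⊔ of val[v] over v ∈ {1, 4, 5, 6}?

[-4,4]

Trace (17 dequeues):
  [1] u=0 | in [-4,1] | out [-4,1] | prev ⊥ | push {}
  [2] u=1 | in ⊥ | out [-4,-3] | ==
  [3] u=2 | in [-2,1] | out [-2,1] | prev ⊥ | push {}
  [4] u=3 | in [-4,1] | out [-2,3] | prev ⊥ | push {0,2}
  [5] u=4 | in [-4,1] | out [-4,1] | prev ⊥ | push {3}
  [6] u=5 | in [-2,1] | out [-4,-1] | prev ⊥ | push {}
  [7] u=6 | in ⊥ | out [-2,1] | ==
  [8] u=0 | in [-4,3] | out [-4,3] | prev [-4,1] | push {4}
  [9] u=2 | in [-4,3] | out [-4,3] | prev [-2,1] | push {}
  [10] u=3 | in [-4,3] | out [-2,4] | prev [-2,3] | push {0,2}
  [11] u=4 | in [-4,3] | out [-4,3] | prev [-4,1] | push {3}
  [12] u=0 | in [-4,4] | out [-4,4] | prev [-4,3] | push {4}
  [13] u=2 | in [-4,4] | out [-4,4] | prev [-4,3] | push {}
  [14] u=3 | in [-4,4] | out [-2,4] | ==
  [15] u=4 | in [-4,4] | out [-4,4] | prev [-4,3] | push {2,3}
  [16] u=2 | in [-4,4] | out [-4,4] | ==
  [17] u=3 | in [-4,4] | out [-2,4] | ==

Converged values:
  [0] [-4,4]
  [1] [-4,-3]
  [2] [-4,4]
  [3] [-2,4]
  [4] [-4,4]
  [5] [-4,-1]
  [6] [-2,1]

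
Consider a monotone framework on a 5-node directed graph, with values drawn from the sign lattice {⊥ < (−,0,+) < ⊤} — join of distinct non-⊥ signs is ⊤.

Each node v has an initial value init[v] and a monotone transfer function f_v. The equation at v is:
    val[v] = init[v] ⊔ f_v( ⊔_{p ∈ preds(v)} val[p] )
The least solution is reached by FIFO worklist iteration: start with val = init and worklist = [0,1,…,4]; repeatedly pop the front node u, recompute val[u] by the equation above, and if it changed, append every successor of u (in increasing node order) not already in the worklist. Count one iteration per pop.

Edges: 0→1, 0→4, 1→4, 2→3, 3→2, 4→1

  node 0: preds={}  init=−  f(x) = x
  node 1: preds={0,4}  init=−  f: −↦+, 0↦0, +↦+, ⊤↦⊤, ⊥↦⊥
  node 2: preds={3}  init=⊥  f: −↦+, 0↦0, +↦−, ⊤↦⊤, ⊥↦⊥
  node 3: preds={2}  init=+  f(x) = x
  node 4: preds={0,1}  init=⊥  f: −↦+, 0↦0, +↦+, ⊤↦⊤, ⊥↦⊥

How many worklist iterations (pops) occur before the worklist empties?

Iteration log — 8 steps:
  step 1. node 0  ⊔preds=⊥  new=−  stable
  step 2. node 1  ⊔preds=−  new=⊤  old=−  +wl: 
  step 3. node 2  ⊔preds=+  new=−  old=⊥  +wl: 
  step 4. node 3  ⊔preds=−  new=⊤  old=+  +wl: 2
  step 5. node 4  ⊔preds=⊤  new=⊤  old=⊥  +wl: 1
  step 6. node 2  ⊔preds=⊤  new=⊤  old=−  +wl: 3
  step 7. node 1  ⊔preds=⊤  new=⊤  stable
  step 8. node 3  ⊔preds=⊤  new=⊤  stable

Least fixpoint reached:
  node 0: −
  node 1: ⊤
  node 2: ⊤
  node 3: ⊤
  node 4: ⊤

8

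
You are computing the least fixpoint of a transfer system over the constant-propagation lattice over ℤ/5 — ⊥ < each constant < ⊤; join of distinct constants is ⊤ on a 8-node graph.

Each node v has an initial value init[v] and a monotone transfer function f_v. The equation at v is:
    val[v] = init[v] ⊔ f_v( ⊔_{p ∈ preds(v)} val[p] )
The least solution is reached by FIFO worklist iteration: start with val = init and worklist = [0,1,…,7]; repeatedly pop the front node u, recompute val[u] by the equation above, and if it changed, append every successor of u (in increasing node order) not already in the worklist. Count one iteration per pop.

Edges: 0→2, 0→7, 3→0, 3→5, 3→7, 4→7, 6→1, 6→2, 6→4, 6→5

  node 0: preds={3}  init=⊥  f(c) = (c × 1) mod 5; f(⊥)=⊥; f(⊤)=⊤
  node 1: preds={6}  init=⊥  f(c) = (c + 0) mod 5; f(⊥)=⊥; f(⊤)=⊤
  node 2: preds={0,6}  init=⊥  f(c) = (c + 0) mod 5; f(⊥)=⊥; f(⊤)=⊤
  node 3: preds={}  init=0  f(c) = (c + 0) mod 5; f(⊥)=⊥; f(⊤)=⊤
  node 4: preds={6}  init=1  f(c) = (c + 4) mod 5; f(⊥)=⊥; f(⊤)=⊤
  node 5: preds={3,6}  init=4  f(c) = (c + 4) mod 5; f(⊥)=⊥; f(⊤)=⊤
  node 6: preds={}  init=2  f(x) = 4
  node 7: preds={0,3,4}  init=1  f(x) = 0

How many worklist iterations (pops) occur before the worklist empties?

Iteration log — 13 steps:
  step 1. node 0  ⊔preds=0  new=0  old=⊥  +wl: 
  step 2. node 1  ⊔preds=2  new=2  old=⊥  +wl: 
  step 3. node 2  ⊔preds=⊤  new=⊤  old=⊥  +wl: 
  step 4. node 3  ⊔preds=⊥  new=0  stable
  step 5. node 4  ⊔preds=2  new=1  stable
  step 6. node 5  ⊔preds=⊤  new=⊤  old=4  +wl: 
  step 7. node 6  ⊔preds=⊥  new=⊤  old=2  +wl: 1,2,4,5
  step 8. node 7  ⊔preds=⊤  new=⊤  old=1  +wl: 
  step 9. node 1  ⊔preds=⊤  new=⊤  old=2  +wl: 
  step 10. node 2  ⊔preds=⊤  new=⊤  stable
  step 11. node 4  ⊔preds=⊤  new=⊤  old=1  +wl: 7
  step 12. node 5  ⊔preds=⊤  new=⊤  stable
  step 13. node 7  ⊔preds=⊤  new=⊤  stable

Least fixpoint reached:
  node 0: 0
  node 1: ⊤
  node 2: ⊤
  node 3: 0
  node 4: ⊤
  node 5: ⊤
  node 6: ⊤
  node 7: ⊤

13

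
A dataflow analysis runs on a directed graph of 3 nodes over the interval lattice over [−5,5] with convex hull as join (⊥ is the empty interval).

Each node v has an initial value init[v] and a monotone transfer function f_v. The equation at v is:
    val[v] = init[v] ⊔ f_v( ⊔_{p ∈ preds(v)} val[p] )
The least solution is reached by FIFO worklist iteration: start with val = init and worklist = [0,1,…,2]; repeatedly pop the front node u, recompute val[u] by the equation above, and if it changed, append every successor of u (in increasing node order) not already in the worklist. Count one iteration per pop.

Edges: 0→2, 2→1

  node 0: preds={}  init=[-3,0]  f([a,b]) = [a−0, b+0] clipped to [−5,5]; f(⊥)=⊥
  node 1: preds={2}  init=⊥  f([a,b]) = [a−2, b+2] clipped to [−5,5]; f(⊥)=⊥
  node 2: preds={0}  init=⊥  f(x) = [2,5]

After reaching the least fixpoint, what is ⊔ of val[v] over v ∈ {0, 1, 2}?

[-3,5]

Iteration log — 4 steps:
  step 1. node 0  ⊔preds=⊥  new=[-3,0]  stable
  step 2. node 1  ⊔preds=⊥  new=⊥  stable
  step 3. node 2  ⊔preds=[-3,0]  new=[2,5]  old=⊥  +wl: 1
  step 4. node 1  ⊔preds=[2,5]  new=[0,5]  old=⊥  +wl: 

Least fixpoint reached:
  node 0: [-3,0]
  node 1: [0,5]
  node 2: [2,5]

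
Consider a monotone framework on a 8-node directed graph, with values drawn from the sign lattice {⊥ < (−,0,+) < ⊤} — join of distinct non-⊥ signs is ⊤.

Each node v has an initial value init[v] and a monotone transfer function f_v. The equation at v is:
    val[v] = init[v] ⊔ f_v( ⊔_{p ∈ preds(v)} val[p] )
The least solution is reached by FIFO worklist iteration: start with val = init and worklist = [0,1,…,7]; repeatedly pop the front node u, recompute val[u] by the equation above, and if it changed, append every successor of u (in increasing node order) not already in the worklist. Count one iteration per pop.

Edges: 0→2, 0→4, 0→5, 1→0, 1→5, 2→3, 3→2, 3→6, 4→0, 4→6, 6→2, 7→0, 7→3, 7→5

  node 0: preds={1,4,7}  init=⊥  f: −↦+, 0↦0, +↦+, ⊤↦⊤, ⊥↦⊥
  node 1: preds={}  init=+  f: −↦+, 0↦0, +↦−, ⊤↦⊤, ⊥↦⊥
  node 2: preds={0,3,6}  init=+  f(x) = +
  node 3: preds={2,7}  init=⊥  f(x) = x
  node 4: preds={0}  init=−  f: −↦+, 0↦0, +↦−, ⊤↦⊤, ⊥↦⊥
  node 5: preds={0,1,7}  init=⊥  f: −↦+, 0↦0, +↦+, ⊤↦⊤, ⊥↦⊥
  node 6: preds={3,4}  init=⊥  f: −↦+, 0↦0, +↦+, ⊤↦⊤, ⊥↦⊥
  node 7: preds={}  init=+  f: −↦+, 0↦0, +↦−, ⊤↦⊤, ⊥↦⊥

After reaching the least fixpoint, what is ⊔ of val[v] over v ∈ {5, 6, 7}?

⊤

Iteration log — 10 steps:
  step 1. node 0  ⊔preds=⊤  new=⊤  old=⊥  +wl: 
  step 2. node 1  ⊔preds=⊥  new=+  stable
  step 3. node 2  ⊔preds=⊤  new=+  stable
  step 4. node 3  ⊔preds=+  new=+  old=⊥  +wl: 2
  step 5. node 4  ⊔preds=⊤  new=⊤  old=−  +wl: 0
  step 6. node 5  ⊔preds=⊤  new=⊤  old=⊥  +wl: 
  step 7. node 6  ⊔preds=⊤  new=⊤  old=⊥  +wl: 
  step 8. node 7  ⊔preds=⊥  new=+  stable
  step 9. node 2  ⊔preds=⊤  new=+  stable
  step 10. node 0  ⊔preds=⊤  new=⊤  stable

Least fixpoint reached:
  node 0: ⊤
  node 1: +
  node 2: +
  node 3: +
  node 4: ⊤
  node 5: ⊤
  node 6: ⊤
  node 7: +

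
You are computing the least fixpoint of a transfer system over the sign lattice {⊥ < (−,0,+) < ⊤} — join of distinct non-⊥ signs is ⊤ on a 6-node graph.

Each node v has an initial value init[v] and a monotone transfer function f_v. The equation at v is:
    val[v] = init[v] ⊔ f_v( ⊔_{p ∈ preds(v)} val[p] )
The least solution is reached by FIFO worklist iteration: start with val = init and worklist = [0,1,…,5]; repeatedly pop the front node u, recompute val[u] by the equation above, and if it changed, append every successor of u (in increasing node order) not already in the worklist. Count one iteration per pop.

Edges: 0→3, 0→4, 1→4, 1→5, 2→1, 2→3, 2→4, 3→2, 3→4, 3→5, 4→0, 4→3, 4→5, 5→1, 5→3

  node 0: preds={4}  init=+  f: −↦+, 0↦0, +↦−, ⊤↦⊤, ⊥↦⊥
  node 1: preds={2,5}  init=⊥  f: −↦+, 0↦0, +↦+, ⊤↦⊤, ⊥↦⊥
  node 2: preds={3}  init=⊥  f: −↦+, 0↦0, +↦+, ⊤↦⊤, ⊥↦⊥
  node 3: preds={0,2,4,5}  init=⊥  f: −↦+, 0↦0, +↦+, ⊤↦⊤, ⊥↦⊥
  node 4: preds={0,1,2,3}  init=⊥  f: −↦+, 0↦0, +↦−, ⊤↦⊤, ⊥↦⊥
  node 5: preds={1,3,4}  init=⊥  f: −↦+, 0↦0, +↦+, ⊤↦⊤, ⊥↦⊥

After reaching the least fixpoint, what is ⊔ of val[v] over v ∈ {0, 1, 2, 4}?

⊤

Worklist (17 pops):
  #1 pop 0: in=⊥ → + (no change)
  #2 pop 1: in=⊥ → ⊥ (no change)
  #3 pop 2: in=⊥ → ⊥ (no change)
  #4 pop 3: in=+ → + (was ⊥); enqueue [2]
  #5 pop 4: in=+ → − (was ⊥); enqueue [0,3]
  #6 pop 5: in=⊤ → ⊤ (was ⊥); enqueue [1]
  #7 pop 2: in=+ → + (was ⊥); enqueue [4]
  #8 pop 0: in=− → + (no change)
  #9 pop 3: in=⊤ → ⊤ (was +); enqueue [2,5]
  #10 pop 1: in=⊤ → ⊤ (was ⊥); enqueue []
  #11 pop 4: in=⊤ → ⊤ (was −); enqueue [0,3]
  #12 pop 2: in=⊤ → ⊤ (was +); enqueue [1,4]
  #13 pop 5: in=⊤ → ⊤ (no change)
  #14 pop 0: in=⊤ → ⊤ (was +); enqueue []
  #15 pop 3: in=⊤ → ⊤ (no change)
  #16 pop 1: in=⊤ → ⊤ (no change)
  #17 pop 4: in=⊤ → ⊤ (no change)

Fixpoint:
  val[0] = ⊤
  val[1] = ⊤
  val[2] = ⊤
  val[3] = ⊤
  val[4] = ⊤
  val[5] = ⊤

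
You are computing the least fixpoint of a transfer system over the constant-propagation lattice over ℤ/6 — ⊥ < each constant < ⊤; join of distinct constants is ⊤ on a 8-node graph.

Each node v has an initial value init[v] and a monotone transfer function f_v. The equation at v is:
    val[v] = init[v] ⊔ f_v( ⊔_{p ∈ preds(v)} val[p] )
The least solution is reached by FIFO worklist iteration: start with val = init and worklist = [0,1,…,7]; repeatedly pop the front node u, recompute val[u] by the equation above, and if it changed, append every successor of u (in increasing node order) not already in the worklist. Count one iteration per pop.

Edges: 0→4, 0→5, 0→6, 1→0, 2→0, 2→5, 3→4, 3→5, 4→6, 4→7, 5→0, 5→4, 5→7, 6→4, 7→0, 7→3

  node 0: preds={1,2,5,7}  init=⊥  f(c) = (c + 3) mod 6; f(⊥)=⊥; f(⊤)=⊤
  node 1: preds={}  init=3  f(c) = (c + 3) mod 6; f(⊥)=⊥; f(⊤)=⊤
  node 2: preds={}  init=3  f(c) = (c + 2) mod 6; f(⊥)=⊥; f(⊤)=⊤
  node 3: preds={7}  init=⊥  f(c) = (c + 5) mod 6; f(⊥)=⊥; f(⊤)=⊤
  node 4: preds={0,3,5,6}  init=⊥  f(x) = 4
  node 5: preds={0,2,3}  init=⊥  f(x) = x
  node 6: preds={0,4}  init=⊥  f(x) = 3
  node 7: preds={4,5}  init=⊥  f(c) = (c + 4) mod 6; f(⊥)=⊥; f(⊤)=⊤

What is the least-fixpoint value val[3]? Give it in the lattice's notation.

⊤

Worklist (14 pops):
  #1 pop 0: in=3 → 0 (was ⊥); enqueue []
  #2 pop 1: in=⊥ → 3 (no change)
  #3 pop 2: in=⊥ → 3 (no change)
  #4 pop 3: in=⊥ → ⊥ (no change)
  #5 pop 4: in=0 → 4 (was ⊥); enqueue []
  #6 pop 5: in=⊤ → ⊤ (was ⊥); enqueue [0,4]
  #7 pop 6: in=⊤ → 3 (was ⊥); enqueue []
  #8 pop 7: in=⊤ → ⊤ (was ⊥); enqueue [3]
  #9 pop 0: in=⊤ → ⊤ (was 0); enqueue [5,6]
  #10 pop 4: in=⊤ → 4 (no change)
  #11 pop 3: in=⊤ → ⊤ (was ⊥); enqueue [4]
  #12 pop 5: in=⊤ → ⊤ (no change)
  #13 pop 6: in=⊤ → 3 (no change)
  #14 pop 4: in=⊤ → 4 (no change)

Fixpoint:
  val[0] = ⊤
  val[1] = 3
  val[2] = 3
  val[3] = ⊤
  val[4] = 4
  val[5] = ⊤
  val[6] = 3
  val[7] = ⊤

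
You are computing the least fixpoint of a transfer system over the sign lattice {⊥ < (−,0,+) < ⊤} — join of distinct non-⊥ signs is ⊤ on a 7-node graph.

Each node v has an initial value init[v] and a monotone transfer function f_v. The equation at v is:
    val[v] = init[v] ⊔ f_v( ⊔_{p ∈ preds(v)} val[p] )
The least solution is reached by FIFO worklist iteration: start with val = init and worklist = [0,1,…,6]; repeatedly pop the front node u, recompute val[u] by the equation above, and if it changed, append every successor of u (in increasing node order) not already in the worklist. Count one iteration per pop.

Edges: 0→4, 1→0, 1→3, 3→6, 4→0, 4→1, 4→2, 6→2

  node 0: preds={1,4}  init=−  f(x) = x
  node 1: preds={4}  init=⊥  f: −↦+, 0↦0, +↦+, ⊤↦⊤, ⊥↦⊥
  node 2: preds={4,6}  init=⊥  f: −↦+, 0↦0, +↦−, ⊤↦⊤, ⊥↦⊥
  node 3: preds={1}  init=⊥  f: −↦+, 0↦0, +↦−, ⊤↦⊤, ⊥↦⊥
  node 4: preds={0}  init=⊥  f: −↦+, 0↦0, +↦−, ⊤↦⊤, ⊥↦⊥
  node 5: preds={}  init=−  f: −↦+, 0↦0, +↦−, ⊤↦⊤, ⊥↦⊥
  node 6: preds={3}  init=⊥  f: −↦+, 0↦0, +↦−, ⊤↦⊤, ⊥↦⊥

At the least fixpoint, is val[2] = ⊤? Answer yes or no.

Worklist (21 pops):
  #1 pop 0: in=⊥ → − (no change)
  #2 pop 1: in=⊥ → ⊥ (no change)
  #3 pop 2: in=⊥ → ⊥ (no change)
  #4 pop 3: in=⊥ → ⊥ (no change)
  #5 pop 4: in=− → + (was ⊥); enqueue [0,1,2]
  #6 pop 5: in=⊥ → − (no change)
  #7 pop 6: in=⊥ → ⊥ (no change)
  #8 pop 0: in=+ → ⊤ (was −); enqueue [4]
  #9 pop 1: in=+ → + (was ⊥); enqueue [0,3]
  #10 pop 2: in=+ → − (was ⊥); enqueue []
  #11 pop 4: in=⊤ → ⊤ (was +); enqueue [1,2]
  #12 pop 0: in=⊤ → ⊤ (no change)
  #13 pop 3: in=+ → − (was ⊥); enqueue [6]
  #14 pop 1: in=⊤ → ⊤ (was +); enqueue [0,3]
  #15 pop 2: in=⊤ → ⊤ (was −); enqueue []
  #16 pop 6: in=− → + (was ⊥); enqueue [2]
  #17 pop 0: in=⊤ → ⊤ (no change)
  #18 pop 3: in=⊤ → ⊤ (was −); enqueue [6]
  #19 pop 2: in=⊤ → ⊤ (no change)
  #20 pop 6: in=⊤ → ⊤ (was +); enqueue [2]
  #21 pop 2: in=⊤ → ⊤ (no change)

Fixpoint:
  val[0] = ⊤
  val[1] = ⊤
  val[2] = ⊤
  val[3] = ⊤
  val[4] = ⊤
  val[5] = −
  val[6] = ⊤

yes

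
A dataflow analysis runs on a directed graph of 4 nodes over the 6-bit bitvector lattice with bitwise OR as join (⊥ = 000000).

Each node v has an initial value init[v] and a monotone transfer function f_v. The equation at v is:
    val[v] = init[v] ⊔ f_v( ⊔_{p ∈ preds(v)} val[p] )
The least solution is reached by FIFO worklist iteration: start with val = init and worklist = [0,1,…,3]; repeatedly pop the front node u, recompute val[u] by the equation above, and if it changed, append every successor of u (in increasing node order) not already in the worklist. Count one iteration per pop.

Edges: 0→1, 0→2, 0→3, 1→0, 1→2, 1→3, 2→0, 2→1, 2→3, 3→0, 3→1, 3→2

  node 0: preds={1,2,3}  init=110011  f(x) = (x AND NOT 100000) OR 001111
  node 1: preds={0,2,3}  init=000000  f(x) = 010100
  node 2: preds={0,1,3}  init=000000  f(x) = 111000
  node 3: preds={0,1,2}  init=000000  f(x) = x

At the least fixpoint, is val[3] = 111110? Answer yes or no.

Iteration log — 7 steps:
  step 1. node 0  ⊔preds=000000  new=111111  old=110011  +wl: 
  step 2. node 1  ⊔preds=111111  new=010100  old=000000  +wl: 0
  step 3. node 2  ⊔preds=111111  new=111000  old=000000  +wl: 1
  step 4. node 3  ⊔preds=111111  new=111111  old=000000  +wl: 2
  step 5. node 0  ⊔preds=111111  new=111111  stable
  step 6. node 1  ⊔preds=111111  new=010100  stable
  step 7. node 2  ⊔preds=111111  new=111000  stable

Least fixpoint reached:
  node 0: 111111
  node 1: 010100
  node 2: 111000
  node 3: 111111

no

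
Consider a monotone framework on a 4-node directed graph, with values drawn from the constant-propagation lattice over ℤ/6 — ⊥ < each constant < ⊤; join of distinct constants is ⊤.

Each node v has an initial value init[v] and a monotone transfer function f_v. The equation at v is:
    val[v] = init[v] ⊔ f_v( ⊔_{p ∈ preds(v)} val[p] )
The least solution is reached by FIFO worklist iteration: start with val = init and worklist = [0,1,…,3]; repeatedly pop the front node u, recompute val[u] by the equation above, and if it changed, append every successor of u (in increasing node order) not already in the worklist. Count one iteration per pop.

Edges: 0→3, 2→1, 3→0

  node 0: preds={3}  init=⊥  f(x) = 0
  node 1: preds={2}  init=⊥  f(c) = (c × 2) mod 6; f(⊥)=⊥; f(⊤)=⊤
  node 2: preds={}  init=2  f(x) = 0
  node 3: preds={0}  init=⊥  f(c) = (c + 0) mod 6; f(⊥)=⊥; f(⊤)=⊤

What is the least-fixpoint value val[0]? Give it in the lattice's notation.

0

Iteration log — 6 steps:
  step 1. node 0  ⊔preds=⊥  new=0  old=⊥  +wl: 
  step 2. node 1  ⊔preds=2  new=4  old=⊥  +wl: 
  step 3. node 2  ⊔preds=⊥  new=⊤  old=2  +wl: 1
  step 4. node 3  ⊔preds=0  new=0  old=⊥  +wl: 0
  step 5. node 1  ⊔preds=⊤  new=⊤  old=4  +wl: 
  step 6. node 0  ⊔preds=0  new=0  stable

Least fixpoint reached:
  node 0: 0
  node 1: ⊤
  node 2: ⊤
  node 3: 0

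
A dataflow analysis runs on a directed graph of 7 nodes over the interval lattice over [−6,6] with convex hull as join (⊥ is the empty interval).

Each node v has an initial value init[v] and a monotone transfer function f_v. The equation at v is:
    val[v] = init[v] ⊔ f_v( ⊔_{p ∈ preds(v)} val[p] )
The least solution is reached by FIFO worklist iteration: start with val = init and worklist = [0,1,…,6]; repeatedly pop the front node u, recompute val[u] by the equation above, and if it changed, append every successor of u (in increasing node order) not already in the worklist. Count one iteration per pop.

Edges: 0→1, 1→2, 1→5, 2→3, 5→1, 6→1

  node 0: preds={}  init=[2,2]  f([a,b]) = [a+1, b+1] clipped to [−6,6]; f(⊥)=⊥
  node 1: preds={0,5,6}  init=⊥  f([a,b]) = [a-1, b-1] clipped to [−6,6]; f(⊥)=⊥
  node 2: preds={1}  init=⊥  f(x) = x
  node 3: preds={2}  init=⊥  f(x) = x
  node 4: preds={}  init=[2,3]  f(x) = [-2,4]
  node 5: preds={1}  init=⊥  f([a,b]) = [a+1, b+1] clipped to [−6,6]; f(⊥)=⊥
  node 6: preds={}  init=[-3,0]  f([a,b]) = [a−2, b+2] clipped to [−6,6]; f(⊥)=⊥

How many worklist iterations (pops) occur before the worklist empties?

8

Trace (8 dequeues):
  [1] u=0 | in ⊥ | out [2,2] | ==
  [2] u=1 | in [-3,2] | out [-4,1] | prev ⊥ | push {}
  [3] u=2 | in [-4,1] | out [-4,1] | prev ⊥ | push {}
  [4] u=3 | in [-4,1] | out [-4,1] | prev ⊥ | push {}
  [5] u=4 | in ⊥ | out [-2,4] | prev [2,3] | push {}
  [6] u=5 | in [-4,1] | out [-3,2] | prev ⊥ | push {1}
  [7] u=6 | in ⊥ | out [-3,0] | ==
  [8] u=1 | in [-3,2] | out [-4,1] | ==

Converged values:
  [0] [2,2]
  [1] [-4,1]
  [2] [-4,1]
  [3] [-4,1]
  [4] [-2,4]
  [5] [-3,2]
  [6] [-3,0]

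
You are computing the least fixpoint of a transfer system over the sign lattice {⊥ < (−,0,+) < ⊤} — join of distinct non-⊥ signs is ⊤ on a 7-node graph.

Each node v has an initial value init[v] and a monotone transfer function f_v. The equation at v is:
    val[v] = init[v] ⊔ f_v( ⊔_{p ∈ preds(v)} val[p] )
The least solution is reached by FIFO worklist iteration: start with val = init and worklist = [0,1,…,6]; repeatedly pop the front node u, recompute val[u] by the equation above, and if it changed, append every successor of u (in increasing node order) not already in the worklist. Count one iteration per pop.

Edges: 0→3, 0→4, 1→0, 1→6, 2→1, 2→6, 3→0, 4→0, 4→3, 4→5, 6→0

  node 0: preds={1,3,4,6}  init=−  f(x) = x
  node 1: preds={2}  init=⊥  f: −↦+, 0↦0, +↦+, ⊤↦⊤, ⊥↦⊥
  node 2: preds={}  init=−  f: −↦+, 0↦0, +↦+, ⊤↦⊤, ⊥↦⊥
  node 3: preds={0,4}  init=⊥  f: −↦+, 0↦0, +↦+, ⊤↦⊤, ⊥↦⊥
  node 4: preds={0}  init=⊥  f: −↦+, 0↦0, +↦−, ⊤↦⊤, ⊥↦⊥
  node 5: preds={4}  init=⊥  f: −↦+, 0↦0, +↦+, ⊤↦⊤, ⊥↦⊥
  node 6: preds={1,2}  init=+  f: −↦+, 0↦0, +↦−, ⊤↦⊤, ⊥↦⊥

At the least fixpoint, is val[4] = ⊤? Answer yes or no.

Trace (9 dequeues):
  [1] u=0 | in + | out ⊤ | prev − | push {}
  [2] u=1 | in − | out + | prev ⊥ | push {0}
  [3] u=2 | in ⊥ | out − | ==
  [4] u=3 | in ⊤ | out ⊤ | prev ⊥ | push {}
  [5] u=4 | in ⊤ | out ⊤ | prev ⊥ | push {3}
  [6] u=5 | in ⊤ | out ⊤ | prev ⊥ | push {}
  [7] u=6 | in ⊤ | out ⊤ | prev + | push {}
  [8] u=0 | in ⊤ | out ⊤ | ==
  [9] u=3 | in ⊤ | out ⊤ | ==

Converged values:
  [0] ⊤
  [1] +
  [2] −
  [3] ⊤
  [4] ⊤
  [5] ⊤
  [6] ⊤

yes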